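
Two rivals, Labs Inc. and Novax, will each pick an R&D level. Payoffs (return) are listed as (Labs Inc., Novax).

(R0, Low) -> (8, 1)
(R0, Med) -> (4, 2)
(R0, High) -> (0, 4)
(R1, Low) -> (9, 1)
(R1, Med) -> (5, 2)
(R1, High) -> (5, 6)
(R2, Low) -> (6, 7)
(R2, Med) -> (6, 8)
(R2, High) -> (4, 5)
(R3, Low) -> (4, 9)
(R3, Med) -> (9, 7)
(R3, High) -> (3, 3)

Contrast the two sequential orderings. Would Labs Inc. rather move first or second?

If Labs Inc. leads: Novax's best replies are R0→High, R1→High, R2→Med, R3→Low; Labs Inc.'s induced payoffs 0, 5, 6, 4; outcome (R2, Med), payoffs (6, 8).
If Novax leads: Labs Inc.'s best replies are Low→R1, Med→R3, High→R1; Novax's induced payoffs 1, 7, 6; outcome (R3, Med), payoffs (9, 7).
Labs Inc. gets 6 moving first and 9 moving second, so Labs Inc. prefers to move second.

second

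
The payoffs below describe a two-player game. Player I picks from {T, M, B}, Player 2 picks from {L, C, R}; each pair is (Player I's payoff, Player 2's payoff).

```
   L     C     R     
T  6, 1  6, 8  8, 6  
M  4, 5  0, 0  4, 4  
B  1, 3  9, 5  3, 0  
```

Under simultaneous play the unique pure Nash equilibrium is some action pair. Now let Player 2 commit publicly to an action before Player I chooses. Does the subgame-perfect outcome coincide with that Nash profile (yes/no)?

Backward induction with Player 2 moving first.
- L: BR = T, leader payoff 1.
- C: BR = B, leader payoff 5.
- R: BR = T, leader payoff 6.
Maximizing over 1, 5, 6, Player 2 chooses R. Subgame-perfect outcome: (T, R) with payoffs (8, 6).
Under simultaneous play:
Player I's best replies: L→T; C→B; R→T.
Player 2's best replies: T→C; M→L; B→C.
Only (B, C) has each player best-responding; Nash payoffs (9, 5).
Sequential outcome (T, R) differs from the Nash profile (B, C).

no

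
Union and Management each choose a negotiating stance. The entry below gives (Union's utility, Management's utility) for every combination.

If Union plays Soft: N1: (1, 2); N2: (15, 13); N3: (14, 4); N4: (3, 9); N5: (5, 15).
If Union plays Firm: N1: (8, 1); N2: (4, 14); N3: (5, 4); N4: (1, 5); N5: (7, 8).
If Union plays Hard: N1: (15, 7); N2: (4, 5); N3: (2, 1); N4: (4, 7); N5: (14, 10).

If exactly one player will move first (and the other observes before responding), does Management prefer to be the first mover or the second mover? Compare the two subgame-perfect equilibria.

If Union leads: Management's best replies are Soft→N5, Firm→N2, Hard→N5; Union's induced payoffs 5, 4, 14; outcome (Hard, N5), payoffs (14, 10).
If Management leads: Union's best replies are N1→Hard, N2→Soft, N3→Soft, N4→Hard, N5→Hard; Management's induced payoffs 7, 13, 4, 7, 10; outcome (Soft, N2), payoffs (15, 13).
Management gets 13 moving first and 10 moving second, so Management prefers to move first.

first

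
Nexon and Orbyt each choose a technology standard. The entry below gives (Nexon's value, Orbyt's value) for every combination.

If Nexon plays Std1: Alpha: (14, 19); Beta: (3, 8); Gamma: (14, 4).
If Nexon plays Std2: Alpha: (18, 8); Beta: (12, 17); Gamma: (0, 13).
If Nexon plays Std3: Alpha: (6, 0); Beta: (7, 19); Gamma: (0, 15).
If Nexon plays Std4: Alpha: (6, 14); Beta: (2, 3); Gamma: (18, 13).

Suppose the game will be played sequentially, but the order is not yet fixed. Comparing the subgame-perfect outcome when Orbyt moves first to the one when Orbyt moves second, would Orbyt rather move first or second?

If Nexon leads: Orbyt's best replies are Std1→Alpha, Std2→Beta, Std3→Beta, Std4→Alpha; Nexon's induced payoffs 14, 12, 7, 6; outcome (Std1, Alpha), payoffs (14, 19).
If Orbyt leads: Nexon's best replies are Alpha→Std2, Beta→Std2, Gamma→Std4; Orbyt's induced payoffs 8, 17, 13; outcome (Std2, Beta), payoffs (12, 17).
Orbyt gets 17 moving first and 19 moving second, so Orbyt prefers to move second.

second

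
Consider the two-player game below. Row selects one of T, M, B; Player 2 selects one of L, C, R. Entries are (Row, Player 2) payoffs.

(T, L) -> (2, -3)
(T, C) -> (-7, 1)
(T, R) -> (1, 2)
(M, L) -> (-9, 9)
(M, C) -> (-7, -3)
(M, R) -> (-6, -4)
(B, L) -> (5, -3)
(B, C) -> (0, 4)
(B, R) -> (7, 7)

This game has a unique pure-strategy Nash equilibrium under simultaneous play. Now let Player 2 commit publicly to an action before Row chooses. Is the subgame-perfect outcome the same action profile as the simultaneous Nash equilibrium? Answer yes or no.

yes

Solve by backward induction (Player 2 leads).
- L → Row plays B (best of 2, -9, 5); Player 2 gets -3.
- C → Row plays B (best of -7, -7, 0); Player 2 gets 4.
- R → Row plays B (best of 1, -6, 7); Player 2 gets 7.
Among -3, 4, 7, the best is 7 at R. Subgame-perfect outcome: (B, R) with payoffs (7, 7).
For the simultaneous game, intersect best replies.
Row's best replies: L→B; C→B; R→B.
Player 2's best replies: T→R; M→L; B→R.
The unique mutual best reply is (B, R), giving (7, 7).
Sequential outcome (B, R) coincides with the Nash profile (B, R).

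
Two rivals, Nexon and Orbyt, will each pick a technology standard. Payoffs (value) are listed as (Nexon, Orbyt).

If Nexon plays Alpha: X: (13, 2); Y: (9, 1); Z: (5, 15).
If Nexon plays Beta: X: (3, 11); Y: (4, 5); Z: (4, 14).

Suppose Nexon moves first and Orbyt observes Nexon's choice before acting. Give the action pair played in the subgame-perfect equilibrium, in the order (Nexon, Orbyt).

(Alpha, Z)

Backward induction with Nexon moving first.
- Alpha: Orbyt compares 2, 1, 15 and picks Z; Nexon would get 5.
- Beta: Orbyt compares 11, 5, 14 and picks Z; Nexon would get 4.
Among 5, 4, the best is 5 at Alpha. Subgame-perfect outcome: (Alpha, Z) with payoffs (5, 15).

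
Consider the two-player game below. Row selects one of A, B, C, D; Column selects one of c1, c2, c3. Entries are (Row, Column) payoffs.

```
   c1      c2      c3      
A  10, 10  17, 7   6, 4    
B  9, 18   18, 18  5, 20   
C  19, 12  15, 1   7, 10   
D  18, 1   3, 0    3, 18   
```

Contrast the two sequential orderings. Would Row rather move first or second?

If Row leads: Column's best replies are A→c1, B→c3, C→c1, D→c3; Row's induced payoffs 10, 5, 19, 3; outcome (C, c1), payoffs (19, 12).
If Column leads: Row's best replies are c1→C, c2→B, c3→C; Column's induced payoffs 12, 18, 10; outcome (B, c2), payoffs (18, 18).
Row gets 19 moving first and 18 moving second, so Row prefers to move first.

first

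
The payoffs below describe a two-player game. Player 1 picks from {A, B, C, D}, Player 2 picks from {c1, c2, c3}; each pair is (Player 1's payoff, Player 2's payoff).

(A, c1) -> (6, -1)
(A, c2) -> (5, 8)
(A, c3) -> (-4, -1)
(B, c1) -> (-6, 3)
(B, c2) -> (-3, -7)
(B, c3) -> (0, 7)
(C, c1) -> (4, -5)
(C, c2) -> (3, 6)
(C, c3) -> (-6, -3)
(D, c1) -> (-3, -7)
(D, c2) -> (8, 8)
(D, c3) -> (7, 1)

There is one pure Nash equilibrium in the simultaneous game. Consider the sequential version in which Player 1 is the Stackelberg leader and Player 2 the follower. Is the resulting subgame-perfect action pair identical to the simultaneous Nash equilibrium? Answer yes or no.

Player 2 best-responds to each possible Player 1 move:
- A: BR = c2, leader payoff 5.
- B: BR = c3, leader payoff 0.
- C: BR = c2, leader payoff 3.
- D: BR = c2, leader payoff 8.
Among 5, 0, 3, 8, the best is 8 at D. Subgame-perfect outcome: (D, c2) with payoffs (8, 8).
For the simultaneous game, intersect best replies.
Player 1's best replies: c1→A; c2→D; c3→D.
Player 2's best replies: A→c2; B→c3; C→c2; D→c2.
Only (D, c2) has each player best-responding; Nash payoffs (8, 8).
Sequential outcome (D, c2) coincides with the Nash profile (D, c2).

yes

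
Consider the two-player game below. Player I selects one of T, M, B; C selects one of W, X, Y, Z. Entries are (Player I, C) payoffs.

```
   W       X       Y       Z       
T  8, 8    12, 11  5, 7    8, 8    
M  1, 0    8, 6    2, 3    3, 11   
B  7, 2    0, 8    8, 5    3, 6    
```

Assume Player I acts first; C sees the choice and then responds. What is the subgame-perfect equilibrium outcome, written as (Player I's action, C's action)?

Solve by backward induction (Player I leads).
- T → C plays X (best of 8, 11, 7, 8); Player I gets 12.
- M → C plays Z (best of 0, 6, 3, 11); Player I gets 3.
- B → C plays X (best of 2, 8, 5, 6); Player I gets 0.
Player I's induced payoffs are 12, 3, 0, so Player I commits to T. Subgame-perfect outcome: (T, X) with payoffs (12, 11).

(T, X)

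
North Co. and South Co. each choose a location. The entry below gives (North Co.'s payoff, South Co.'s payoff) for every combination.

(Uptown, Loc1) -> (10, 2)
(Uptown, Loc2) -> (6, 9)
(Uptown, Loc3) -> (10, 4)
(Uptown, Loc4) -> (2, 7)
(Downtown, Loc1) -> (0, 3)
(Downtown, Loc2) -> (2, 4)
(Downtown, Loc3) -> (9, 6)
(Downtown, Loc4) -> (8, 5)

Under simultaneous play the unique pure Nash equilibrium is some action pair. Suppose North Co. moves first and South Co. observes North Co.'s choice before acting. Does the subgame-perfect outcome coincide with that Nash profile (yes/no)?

no

Solve by backward induction (North Co. leads).
- Uptown: BR = Loc2, leader payoff 6.
- Downtown: BR = Loc3, leader payoff 9.
Among 6, 9, the best is 9 at Downtown. Subgame-perfect outcome: (Downtown, Loc3) with payoffs (9, 6).
Now find the simultaneous Nash equilibrium.
North Co.'s best replies: Loc1→Uptown; Loc2→Uptown; Loc3→Uptown; Loc4→Downtown.
South Co.'s best replies: Uptown→Loc2; Downtown→Loc3.
The unique mutual best reply is (Uptown, Loc2), giving (6, 9).
Sequential outcome (Downtown, Loc3) differs from the Nash profile (Uptown, Loc2).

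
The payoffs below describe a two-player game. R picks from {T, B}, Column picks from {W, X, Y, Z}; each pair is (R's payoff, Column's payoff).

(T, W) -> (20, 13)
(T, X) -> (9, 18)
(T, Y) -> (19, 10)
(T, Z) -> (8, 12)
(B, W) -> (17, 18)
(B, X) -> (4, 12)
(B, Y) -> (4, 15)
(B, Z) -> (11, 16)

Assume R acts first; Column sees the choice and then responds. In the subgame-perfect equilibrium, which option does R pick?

Work backward from Column's decision.
- T → Column plays X (best of 13, 18, 10, 12); R gets 9.
- B → Column plays W (best of 18, 12, 15, 16); R gets 17.
Among 9, 17, the best is 17 at B. Subgame-perfect outcome: (B, W) with payoffs (17, 18).

B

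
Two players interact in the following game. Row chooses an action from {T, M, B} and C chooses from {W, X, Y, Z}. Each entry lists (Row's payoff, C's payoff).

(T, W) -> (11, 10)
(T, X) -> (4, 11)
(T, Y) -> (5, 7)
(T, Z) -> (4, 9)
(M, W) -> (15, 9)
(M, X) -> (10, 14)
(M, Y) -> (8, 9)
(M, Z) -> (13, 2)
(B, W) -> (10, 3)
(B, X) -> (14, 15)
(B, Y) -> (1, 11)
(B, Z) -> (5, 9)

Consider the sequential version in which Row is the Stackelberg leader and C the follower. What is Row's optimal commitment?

Backward induction with Row moving first.
- T: BR = X, leader payoff 4.
- M: BR = X, leader payoff 10.
- B: BR = X, leader payoff 14.
Row's induced payoffs are 4, 10, 14, so Row commits to B. Subgame-perfect outcome: (B, X) with payoffs (14, 15).

B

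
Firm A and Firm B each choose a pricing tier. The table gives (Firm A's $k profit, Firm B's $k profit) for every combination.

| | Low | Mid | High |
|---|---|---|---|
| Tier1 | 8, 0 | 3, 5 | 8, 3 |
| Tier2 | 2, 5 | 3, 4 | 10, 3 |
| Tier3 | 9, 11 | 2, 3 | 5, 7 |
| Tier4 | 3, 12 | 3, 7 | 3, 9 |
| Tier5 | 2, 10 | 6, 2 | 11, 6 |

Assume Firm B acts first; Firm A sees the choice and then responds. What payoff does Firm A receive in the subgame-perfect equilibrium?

Firm A best-responds to each possible Firm B move:
- Low → Firm A plays Tier3 (best of 8, 2, 9, 3, 2); Firm B gets 11.
- Mid → Firm A plays Tier5 (best of 3, 3, 2, 3, 6); Firm B gets 2.
- High → Firm A plays Tier5 (best of 8, 10, 5, 3, 11); Firm B gets 6.
Maximizing over 11, 2, 6, Firm B chooses Low. Subgame-perfect outcome: (Tier3, Low) with payoffs (9, 11).

9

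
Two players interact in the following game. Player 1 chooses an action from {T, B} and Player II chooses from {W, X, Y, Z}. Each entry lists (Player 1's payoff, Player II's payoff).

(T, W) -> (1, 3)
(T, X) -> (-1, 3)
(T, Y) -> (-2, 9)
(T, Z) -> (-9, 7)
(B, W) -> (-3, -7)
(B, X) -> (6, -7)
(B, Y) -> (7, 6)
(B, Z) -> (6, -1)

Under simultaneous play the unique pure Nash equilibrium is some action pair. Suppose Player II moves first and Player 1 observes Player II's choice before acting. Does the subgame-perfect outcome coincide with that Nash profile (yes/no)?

yes

Work backward from Player 1's decision.
- W → Player 1 plays T (best of 1, -3); Player II gets 3.
- X → Player 1 plays B (best of -1, 6); Player II gets -7.
- Y → Player 1 plays B (best of -2, 7); Player II gets 6.
- Z → Player 1 plays B (best of -9, 6); Player II gets -1.
Maximizing over 3, -7, 6, -1, Player II chooses Y. Subgame-perfect outcome: (B, Y) with payoffs (7, 6).
Now find the simultaneous Nash equilibrium.
Player 1's best replies: W→T; X→B; Y→B; Z→B.
Player II's best replies: T→Y; B→Y.
Only (B, Y) has each player best-responding; Nash payoffs (7, 6).
Sequential outcome (B, Y) coincides with the Nash profile (B, Y).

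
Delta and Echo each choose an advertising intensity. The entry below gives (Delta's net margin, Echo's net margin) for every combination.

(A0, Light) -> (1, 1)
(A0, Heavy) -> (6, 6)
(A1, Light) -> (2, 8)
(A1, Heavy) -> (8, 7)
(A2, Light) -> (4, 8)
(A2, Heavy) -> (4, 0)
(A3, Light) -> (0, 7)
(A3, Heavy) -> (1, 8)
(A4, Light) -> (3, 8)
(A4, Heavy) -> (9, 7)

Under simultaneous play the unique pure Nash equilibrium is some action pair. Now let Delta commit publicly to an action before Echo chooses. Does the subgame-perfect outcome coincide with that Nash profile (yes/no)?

no

Work backward from Echo's decision.
- A0 → Echo plays Heavy (best of 1, 6); Delta gets 6.
- A1 → Echo plays Light (best of 8, 7); Delta gets 2.
- A2 → Echo plays Light (best of 8, 0); Delta gets 4.
- A3 → Echo plays Heavy (best of 7, 8); Delta gets 1.
- A4 → Echo plays Light (best of 8, 7); Delta gets 3.
Maximizing over 6, 2, 4, 1, 3, Delta chooses A0. Subgame-perfect outcome: (A0, Heavy) with payoffs (6, 6).
Now find the simultaneous Nash equilibrium.
Delta's best replies: Light→A2; Heavy→A4.
Echo's best replies: A0→Heavy; A1→Light; A2→Light; A3→Heavy; A4→Light.
Only (A2, Light) has each player best-responding; Nash payoffs (4, 8).
Sequential outcome (A0, Heavy) differs from the Nash profile (A2, Light).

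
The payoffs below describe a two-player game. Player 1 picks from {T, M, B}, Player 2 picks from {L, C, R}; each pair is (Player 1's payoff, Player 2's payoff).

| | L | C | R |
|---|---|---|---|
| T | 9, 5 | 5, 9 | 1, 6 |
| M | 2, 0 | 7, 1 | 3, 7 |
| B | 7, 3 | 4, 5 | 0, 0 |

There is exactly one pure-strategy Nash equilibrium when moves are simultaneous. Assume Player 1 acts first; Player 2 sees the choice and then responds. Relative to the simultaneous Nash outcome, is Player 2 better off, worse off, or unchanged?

better off

Solve by backward induction (Player 1 leads).
- T: Player 2 compares 5, 9, 6 and picks C; Player 1 would get 5.
- M: Player 2 compares 0, 1, 7 and picks R; Player 1 would get 3.
- B: Player 2 compares 3, 5, 0 and picks C; Player 1 would get 4.
Among 5, 3, 4, the best is 5 at T. Subgame-perfect outcome: (T, C) with payoffs (5, 9).
Under simultaneous play:
Player 1's best replies: L→T; C→M; R→M.
Player 2's best replies: T→C; M→R; B→C.
Only (M, R) has each player best-responding; Nash payoffs (3, 7).
Player 2 earns 9 sequentially versus 7 at the Nash outcome: better off.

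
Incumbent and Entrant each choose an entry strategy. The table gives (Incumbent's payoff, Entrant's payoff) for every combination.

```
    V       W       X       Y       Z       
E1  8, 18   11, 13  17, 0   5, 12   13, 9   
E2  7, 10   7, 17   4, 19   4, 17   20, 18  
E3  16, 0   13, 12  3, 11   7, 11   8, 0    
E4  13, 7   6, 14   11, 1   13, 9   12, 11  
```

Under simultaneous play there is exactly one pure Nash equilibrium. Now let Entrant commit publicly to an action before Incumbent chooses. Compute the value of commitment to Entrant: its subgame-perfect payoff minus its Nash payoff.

6

Work backward from Incumbent's decision.
- V: Incumbent compares 8, 7, 16, 13 and picks E3; Entrant would get 0.
- W: Incumbent compares 11, 7, 13, 6 and picks E3; Entrant would get 12.
- X: Incumbent compares 17, 4, 3, 11 and picks E1; Entrant would get 0.
- Y: Incumbent compares 5, 4, 7, 13 and picks E4; Entrant would get 9.
- Z: Incumbent compares 13, 20, 8, 12 and picks E2; Entrant would get 18.
Entrant's induced payoffs are 0, 12, 0, 9, 18, so Entrant commits to Z. Subgame-perfect outcome: (E2, Z) with payoffs (20, 18).
For the simultaneous game, intersect best replies.
Incumbent's best replies: V→E3; W→E3; X→E1; Y→E4; Z→E2.
Entrant's best replies: E1→V; E2→X; E3→W; E4→W.
Only (E3, W) has each player best-responding; Nash payoffs (13, 12).
Entrant's commitment gain: 18 − 12 = 6.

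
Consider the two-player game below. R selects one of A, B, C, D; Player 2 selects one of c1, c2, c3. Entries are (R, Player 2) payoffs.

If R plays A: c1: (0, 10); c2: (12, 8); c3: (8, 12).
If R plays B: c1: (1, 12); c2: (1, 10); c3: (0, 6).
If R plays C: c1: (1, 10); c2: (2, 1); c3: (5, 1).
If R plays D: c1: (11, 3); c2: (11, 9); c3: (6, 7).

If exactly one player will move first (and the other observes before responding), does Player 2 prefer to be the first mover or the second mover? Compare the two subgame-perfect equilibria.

If R leads: Player 2's best replies are A→c3, B→c1, C→c1, D→c2; R's induced payoffs 8, 1, 1, 11; outcome (D, c2), payoffs (11, 9).
If Player 2 leads: R's best replies are c1→D, c2→A, c3→A; Player 2's induced payoffs 3, 8, 12; outcome (A, c3), payoffs (8, 12).
Player 2 gets 12 moving first and 9 moving second, so Player 2 prefers to move first.

first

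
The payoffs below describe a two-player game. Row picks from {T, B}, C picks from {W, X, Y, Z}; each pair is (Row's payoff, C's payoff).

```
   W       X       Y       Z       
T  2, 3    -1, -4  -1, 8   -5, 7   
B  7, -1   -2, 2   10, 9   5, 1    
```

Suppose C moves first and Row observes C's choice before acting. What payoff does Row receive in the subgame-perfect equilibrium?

10

Backward induction with C moving first.
- W: BR = B, leader payoff -1.
- X: BR = T, leader payoff -4.
- Y: BR = B, leader payoff 9.
- Z: BR = B, leader payoff 1.
Maximizing over -1, -4, 9, 1, C chooses Y. Subgame-perfect outcome: (B, Y) with payoffs (10, 9).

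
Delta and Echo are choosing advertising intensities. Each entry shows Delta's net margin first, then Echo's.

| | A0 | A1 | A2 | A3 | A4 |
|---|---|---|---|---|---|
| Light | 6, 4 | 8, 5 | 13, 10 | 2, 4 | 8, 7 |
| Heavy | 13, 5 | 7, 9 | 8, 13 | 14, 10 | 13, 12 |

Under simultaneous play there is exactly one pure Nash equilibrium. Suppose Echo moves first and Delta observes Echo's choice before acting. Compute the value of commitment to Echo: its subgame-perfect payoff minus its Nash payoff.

2

Solve by backward induction (Echo leads).
- A0: Delta compares 6, 13 and picks Heavy; Echo would get 5.
- A1: Delta compares 8, 7 and picks Light; Echo would get 5.
- A2: Delta compares 13, 8 and picks Light; Echo would get 10.
- A3: Delta compares 2, 14 and picks Heavy; Echo would get 10.
- A4: Delta compares 8, 13 and picks Heavy; Echo would get 12.
Maximizing over 5, 5, 10, 10, 12, Echo chooses A4. Subgame-perfect outcome: (Heavy, A4) with payoffs (13, 12).
Under simultaneous play:
Delta's best replies: A0→Heavy; A1→Light; A2→Light; A3→Heavy; A4→Heavy.
Echo's best replies: Light→A2; Heavy→A2.
The unique mutual best reply is (Light, A2), giving (13, 10).
Echo's commitment gain: 12 − 10 = 2.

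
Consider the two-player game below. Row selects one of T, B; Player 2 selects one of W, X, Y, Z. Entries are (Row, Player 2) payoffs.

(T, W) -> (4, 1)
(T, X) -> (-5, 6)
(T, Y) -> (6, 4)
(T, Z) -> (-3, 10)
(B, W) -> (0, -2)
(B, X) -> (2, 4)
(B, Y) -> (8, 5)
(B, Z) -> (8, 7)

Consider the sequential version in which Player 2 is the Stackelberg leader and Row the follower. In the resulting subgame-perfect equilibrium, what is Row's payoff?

Work backward from Row's decision.
- W: BR = T, leader payoff 1.
- X: BR = B, leader payoff 4.
- Y: BR = B, leader payoff 5.
- Z: BR = B, leader payoff 7.
Among 1, 4, 5, 7, the best is 7 at Z. Subgame-perfect outcome: (B, Z) with payoffs (8, 7).

8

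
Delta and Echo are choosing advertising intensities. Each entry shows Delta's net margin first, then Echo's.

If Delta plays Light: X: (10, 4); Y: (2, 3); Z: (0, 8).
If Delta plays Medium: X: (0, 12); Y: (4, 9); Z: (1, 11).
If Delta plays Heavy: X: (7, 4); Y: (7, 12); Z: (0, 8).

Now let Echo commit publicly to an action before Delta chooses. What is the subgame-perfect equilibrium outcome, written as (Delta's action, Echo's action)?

Work backward from Delta's decision.
- X → Delta plays Light (best of 10, 0, 7); Echo gets 4.
- Y → Delta plays Heavy (best of 2, 4, 7); Echo gets 12.
- Z → Delta plays Medium (best of 0, 1, 0); Echo gets 11.
Echo's induced payoffs are 4, 12, 11, so Echo commits to Y. Subgame-perfect outcome: (Heavy, Y) with payoffs (7, 12).

(Heavy, Y)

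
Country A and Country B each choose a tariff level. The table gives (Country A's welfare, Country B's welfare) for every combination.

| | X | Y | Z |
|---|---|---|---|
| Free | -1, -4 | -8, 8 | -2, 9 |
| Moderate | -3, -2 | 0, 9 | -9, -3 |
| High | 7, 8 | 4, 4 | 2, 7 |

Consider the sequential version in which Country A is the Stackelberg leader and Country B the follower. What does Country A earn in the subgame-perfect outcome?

7

Backward induction with Country A moving first.
- Free: Country B compares -4, 8, 9 and picks Z; Country A would get -2.
- Moderate: Country B compares -2, 9, -3 and picks Y; Country A would get 0.
- High: Country B compares 8, 4, 7 and picks X; Country A would get 7.
Among -2, 0, 7, the best is 7 at High. Subgame-perfect outcome: (High, X) with payoffs (7, 8).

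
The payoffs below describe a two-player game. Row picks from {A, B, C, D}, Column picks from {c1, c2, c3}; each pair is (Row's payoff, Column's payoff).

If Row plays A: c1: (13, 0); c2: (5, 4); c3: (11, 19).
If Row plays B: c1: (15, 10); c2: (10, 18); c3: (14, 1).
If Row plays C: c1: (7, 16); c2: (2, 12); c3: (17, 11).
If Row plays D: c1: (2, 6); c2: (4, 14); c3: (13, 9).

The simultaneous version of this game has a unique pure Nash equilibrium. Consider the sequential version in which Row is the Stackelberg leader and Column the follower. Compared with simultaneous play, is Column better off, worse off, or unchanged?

Work backward from Column's decision.
- A: BR = c3, leader payoff 11.
- B: BR = c2, leader payoff 10.
- C: BR = c1, leader payoff 7.
- D: BR = c2, leader payoff 4.
Among 11, 10, 7, 4, the best is 11 at A. Subgame-perfect outcome: (A, c3) with payoffs (11, 19).
For the simultaneous game, intersect best replies.
Row's best replies: c1→B; c2→B; c3→C.
Column's best replies: A→c3; B→c2; C→c1; D→c2.
The unique mutual best reply is (B, c2), giving (10, 18).
Column earns 19 sequentially versus 18 at the Nash outcome: better off.

better off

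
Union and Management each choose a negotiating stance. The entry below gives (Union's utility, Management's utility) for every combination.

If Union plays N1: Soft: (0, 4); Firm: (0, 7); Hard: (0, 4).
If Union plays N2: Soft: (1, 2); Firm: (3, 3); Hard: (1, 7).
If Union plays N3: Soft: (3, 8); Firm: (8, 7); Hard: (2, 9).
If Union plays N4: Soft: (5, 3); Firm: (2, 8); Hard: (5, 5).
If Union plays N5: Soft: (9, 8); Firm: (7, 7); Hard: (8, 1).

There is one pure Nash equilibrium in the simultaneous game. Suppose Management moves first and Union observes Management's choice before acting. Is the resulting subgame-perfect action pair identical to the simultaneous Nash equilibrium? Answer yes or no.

Backward induction with Management moving first.
- Soft: BR = N5, leader payoff 8.
- Firm: BR = N3, leader payoff 7.
- Hard: BR = N5, leader payoff 1.
Maximizing over 8, 7, 1, Management chooses Soft. Subgame-perfect outcome: (N5, Soft) with payoffs (9, 8).
For the simultaneous game, intersect best replies.
Union's best replies: Soft→N5; Firm→N3; Hard→N5.
Management's best replies: N1→Firm; N2→Hard; N3→Hard; N4→Firm; N5→Soft.
The unique mutual best reply is (N5, Soft), giving (9, 8).
Sequential outcome (N5, Soft) coincides with the Nash profile (N5, Soft).

yes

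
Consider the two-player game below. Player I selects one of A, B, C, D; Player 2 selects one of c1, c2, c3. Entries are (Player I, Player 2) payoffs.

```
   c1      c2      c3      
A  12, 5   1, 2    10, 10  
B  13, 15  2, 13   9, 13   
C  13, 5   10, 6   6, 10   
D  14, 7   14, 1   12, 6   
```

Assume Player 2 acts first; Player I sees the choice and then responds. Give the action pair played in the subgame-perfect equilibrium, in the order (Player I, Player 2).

Work backward from Player I's decision.
- c1 → Player I plays D (best of 12, 13, 13, 14); Player 2 gets 7.
- c2 → Player I plays D (best of 1, 2, 10, 14); Player 2 gets 1.
- c3 → Player I plays D (best of 10, 9, 6, 12); Player 2 gets 6.
Maximizing over 7, 1, 6, Player 2 chooses c1. Subgame-perfect outcome: (D, c1) with payoffs (14, 7).

(D, c1)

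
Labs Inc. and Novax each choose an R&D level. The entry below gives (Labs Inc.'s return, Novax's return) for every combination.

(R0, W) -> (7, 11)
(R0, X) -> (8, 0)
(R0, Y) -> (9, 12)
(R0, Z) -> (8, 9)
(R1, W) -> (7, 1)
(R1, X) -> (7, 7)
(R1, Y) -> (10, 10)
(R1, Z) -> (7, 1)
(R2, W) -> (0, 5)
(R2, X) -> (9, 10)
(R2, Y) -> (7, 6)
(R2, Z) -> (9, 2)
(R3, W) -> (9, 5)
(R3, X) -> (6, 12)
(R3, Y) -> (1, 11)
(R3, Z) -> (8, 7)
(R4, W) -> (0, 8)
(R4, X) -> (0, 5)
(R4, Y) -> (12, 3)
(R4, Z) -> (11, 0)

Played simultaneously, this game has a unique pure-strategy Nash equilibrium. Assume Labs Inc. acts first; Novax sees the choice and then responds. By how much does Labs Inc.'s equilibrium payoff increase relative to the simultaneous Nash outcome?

1

Novax best-responds to each possible Labs Inc. move:
- R0 → Novax plays Y (best of 11, 0, 12, 9); Labs Inc. gets 9.
- R1 → Novax plays Y (best of 1, 7, 10, 1); Labs Inc. gets 10.
- R2 → Novax plays X (best of 5, 10, 6, 2); Labs Inc. gets 9.
- R3 → Novax plays X (best of 5, 12, 11, 7); Labs Inc. gets 6.
- R4 → Novax plays W (best of 8, 5, 3, 0); Labs Inc. gets 0.
Labs Inc.'s induced payoffs are 9, 10, 9, 6, 0, so Labs Inc. commits to R1. Subgame-perfect outcome: (R1, Y) with payoffs (10, 10).
Under simultaneous play:
Labs Inc.'s best replies: W→R3; X→R2; Y→R4; Z→R4.
Novax's best replies: R0→Y; R1→Y; R2→X; R3→X; R4→W.
Only (R2, X) has each player best-responding; Nash payoffs (9, 10).
Labs Inc.'s commitment gain: 10 − 9 = 1.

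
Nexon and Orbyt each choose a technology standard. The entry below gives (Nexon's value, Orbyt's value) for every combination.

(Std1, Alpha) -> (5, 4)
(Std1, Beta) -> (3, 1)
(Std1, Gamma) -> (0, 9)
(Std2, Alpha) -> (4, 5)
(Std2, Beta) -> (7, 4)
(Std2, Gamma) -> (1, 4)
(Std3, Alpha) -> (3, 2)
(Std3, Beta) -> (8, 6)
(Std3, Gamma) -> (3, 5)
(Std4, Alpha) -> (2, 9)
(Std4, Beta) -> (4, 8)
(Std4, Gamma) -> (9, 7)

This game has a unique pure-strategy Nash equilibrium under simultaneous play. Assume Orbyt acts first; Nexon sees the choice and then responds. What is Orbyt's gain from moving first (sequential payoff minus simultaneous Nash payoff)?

Work backward from Nexon's decision.
- Alpha: BR = Std1, leader payoff 4.
- Beta: BR = Std3, leader payoff 6.
- Gamma: BR = Std4, leader payoff 7.
Among 4, 6, 7, the best is 7 at Gamma. Subgame-perfect outcome: (Std4, Gamma) with payoffs (9, 7).
For the simultaneous game, intersect best replies.
Nexon's best replies: Alpha→Std1; Beta→Std3; Gamma→Std4.
Orbyt's best replies: Std1→Gamma; Std2→Alpha; Std3→Beta; Std4→Alpha.
The unique mutual best reply is (Std3, Beta), giving (8, 6).
Orbyt's commitment gain: 7 − 6 = 1.

1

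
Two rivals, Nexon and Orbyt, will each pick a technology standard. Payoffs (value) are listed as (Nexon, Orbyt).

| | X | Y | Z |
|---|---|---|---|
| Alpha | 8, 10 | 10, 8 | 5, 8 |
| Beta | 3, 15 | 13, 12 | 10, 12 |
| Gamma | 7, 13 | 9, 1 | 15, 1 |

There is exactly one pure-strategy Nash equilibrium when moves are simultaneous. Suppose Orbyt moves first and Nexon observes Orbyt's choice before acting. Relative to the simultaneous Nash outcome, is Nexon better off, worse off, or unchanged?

better off

Solve by backward induction (Orbyt leads).
- X → Nexon plays Alpha (best of 8, 3, 7); Orbyt gets 10.
- Y → Nexon plays Beta (best of 10, 13, 9); Orbyt gets 12.
- Z → Nexon plays Gamma (best of 5, 10, 15); Orbyt gets 1.
Orbyt's induced payoffs are 10, 12, 1, so Orbyt commits to Y. Subgame-perfect outcome: (Beta, Y) with payoffs (13, 12).
Now find the simultaneous Nash equilibrium.
Nexon's best replies: X→Alpha; Y→Beta; Z→Gamma.
Orbyt's best replies: Alpha→X; Beta→X; Gamma→X.
Only (Alpha, X) has each player best-responding; Nash payoffs (8, 10).
Nexon earns 13 sequentially versus 8 at the Nash outcome: better off.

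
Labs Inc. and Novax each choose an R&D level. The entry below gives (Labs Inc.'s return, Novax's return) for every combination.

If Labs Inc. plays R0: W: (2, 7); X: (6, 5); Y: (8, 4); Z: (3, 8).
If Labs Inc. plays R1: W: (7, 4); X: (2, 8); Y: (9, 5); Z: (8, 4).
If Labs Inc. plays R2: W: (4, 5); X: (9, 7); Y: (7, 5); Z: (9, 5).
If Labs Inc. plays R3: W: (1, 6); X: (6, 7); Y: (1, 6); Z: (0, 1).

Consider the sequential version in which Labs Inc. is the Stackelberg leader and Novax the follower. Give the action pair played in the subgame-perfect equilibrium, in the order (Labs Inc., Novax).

(R2, X)

Work backward from Novax's decision.
- R0: BR = Z, leader payoff 3.
- R1: BR = X, leader payoff 2.
- R2: BR = X, leader payoff 9.
- R3: BR = X, leader payoff 6.
Maximizing over 3, 2, 9, 6, Labs Inc. chooses R2. Subgame-perfect outcome: (R2, X) with payoffs (9, 7).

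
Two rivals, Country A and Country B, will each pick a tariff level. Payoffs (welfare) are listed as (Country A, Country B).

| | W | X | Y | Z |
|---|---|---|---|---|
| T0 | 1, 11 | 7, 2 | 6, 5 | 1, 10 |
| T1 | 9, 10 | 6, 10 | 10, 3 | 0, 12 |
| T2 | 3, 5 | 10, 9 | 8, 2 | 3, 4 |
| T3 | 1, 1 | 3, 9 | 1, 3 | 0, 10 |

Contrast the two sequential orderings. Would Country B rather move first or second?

If Country A leads: Country B's best replies are T0→W, T1→Z, T2→X, T3→Z; Country A's induced payoffs 1, 0, 10, 0; outcome (T2, X), payoffs (10, 9).
If Country B leads: Country A's best replies are W→T1, X→T2, Y→T1, Z→T2; Country B's induced payoffs 10, 9, 3, 4; outcome (T1, W), payoffs (9, 10).
Country B gets 10 moving first and 9 moving second, so Country B prefers to move first.

first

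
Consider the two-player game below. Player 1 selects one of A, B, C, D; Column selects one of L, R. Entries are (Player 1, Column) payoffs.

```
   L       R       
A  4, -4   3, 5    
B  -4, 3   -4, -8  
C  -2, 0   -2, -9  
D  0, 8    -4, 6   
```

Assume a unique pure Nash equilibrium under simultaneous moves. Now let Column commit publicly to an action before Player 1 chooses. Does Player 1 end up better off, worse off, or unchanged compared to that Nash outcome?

Player 1 best-responds to each possible Column move:
- L → Player 1 plays A (best of 4, -4, -2, 0); Column gets -4.
- R → Player 1 plays A (best of 3, -4, -2, -4); Column gets 5.
Column's induced payoffs are -4, 5, so Column commits to R. Subgame-perfect outcome: (A, R) with payoffs (3, 5).
For the simultaneous game, intersect best replies.
Player 1's best replies: L→A; R→A.
Column's best replies: A→R; B→L; C→L; D→L.
The unique mutual best reply is (A, R), giving (3, 5).
Player 1 earns 3 sequentially versus 3 at the Nash outcome: unchanged.

unchanged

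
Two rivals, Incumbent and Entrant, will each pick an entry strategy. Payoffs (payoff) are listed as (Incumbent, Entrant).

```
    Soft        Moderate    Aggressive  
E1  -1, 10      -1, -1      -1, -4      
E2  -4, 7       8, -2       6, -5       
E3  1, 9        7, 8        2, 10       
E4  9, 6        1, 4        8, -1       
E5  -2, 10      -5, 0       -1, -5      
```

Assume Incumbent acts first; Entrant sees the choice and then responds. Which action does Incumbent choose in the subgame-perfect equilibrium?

E4

Work backward from Entrant's decision.
- E1 → Entrant plays Soft (best of 10, -1, -4); Incumbent gets -1.
- E2 → Entrant plays Soft (best of 7, -2, -5); Incumbent gets -4.
- E3 → Entrant plays Aggressive (best of 9, 8, 10); Incumbent gets 2.
- E4 → Entrant plays Soft (best of 6, 4, -1); Incumbent gets 9.
- E5 → Entrant plays Soft (best of 10, 0, -5); Incumbent gets -2.
Incumbent's induced payoffs are -1, -4, 2, 9, -2, so Incumbent commits to E4. Subgame-perfect outcome: (E4, Soft) with payoffs (9, 6).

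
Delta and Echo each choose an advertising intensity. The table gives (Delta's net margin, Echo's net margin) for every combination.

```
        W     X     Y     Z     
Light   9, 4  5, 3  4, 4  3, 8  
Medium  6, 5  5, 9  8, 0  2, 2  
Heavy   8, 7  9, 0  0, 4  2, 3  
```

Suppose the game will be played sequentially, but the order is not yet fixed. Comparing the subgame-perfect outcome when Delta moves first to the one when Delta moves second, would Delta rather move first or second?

first

If Delta leads: Echo's best replies are Light→Z, Medium→X, Heavy→W; Delta's induced payoffs 3, 5, 8; outcome (Heavy, W), payoffs (8, 7).
If Echo leads: Delta's best replies are W→Light, X→Heavy, Y→Medium, Z→Light; Echo's induced payoffs 4, 0, 0, 8; outcome (Light, Z), payoffs (3, 8).
Delta gets 8 moving first and 3 moving second, so Delta prefers to move first.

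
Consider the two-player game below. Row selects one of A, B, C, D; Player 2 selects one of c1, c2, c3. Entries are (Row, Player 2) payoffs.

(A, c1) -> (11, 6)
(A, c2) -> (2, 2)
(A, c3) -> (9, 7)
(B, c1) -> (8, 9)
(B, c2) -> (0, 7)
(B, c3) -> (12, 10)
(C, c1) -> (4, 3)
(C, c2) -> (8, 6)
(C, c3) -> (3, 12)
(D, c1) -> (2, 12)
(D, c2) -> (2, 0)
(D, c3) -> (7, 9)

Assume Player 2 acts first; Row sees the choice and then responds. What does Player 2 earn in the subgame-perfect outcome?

10

Backward induction with Player 2 moving first.
- c1: BR = A, leader payoff 6.
- c2: BR = C, leader payoff 6.
- c3: BR = B, leader payoff 10.
Maximizing over 6, 6, 10, Player 2 chooses c3. Subgame-perfect outcome: (B, c3) with payoffs (12, 10).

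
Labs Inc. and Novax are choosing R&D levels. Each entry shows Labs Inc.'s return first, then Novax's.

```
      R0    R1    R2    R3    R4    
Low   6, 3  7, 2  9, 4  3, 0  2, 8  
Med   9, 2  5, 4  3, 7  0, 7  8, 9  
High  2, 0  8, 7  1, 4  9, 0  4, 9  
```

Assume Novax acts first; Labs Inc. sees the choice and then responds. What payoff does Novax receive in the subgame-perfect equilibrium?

9

Work backward from Labs Inc.'s decision.
- R0: BR = Med, leader payoff 2.
- R1: BR = High, leader payoff 7.
- R2: BR = Low, leader payoff 4.
- R3: BR = High, leader payoff 0.
- R4: BR = Med, leader payoff 9.
Maximizing over 2, 7, 4, 0, 9, Novax chooses R4. Subgame-perfect outcome: (Med, R4) with payoffs (8, 9).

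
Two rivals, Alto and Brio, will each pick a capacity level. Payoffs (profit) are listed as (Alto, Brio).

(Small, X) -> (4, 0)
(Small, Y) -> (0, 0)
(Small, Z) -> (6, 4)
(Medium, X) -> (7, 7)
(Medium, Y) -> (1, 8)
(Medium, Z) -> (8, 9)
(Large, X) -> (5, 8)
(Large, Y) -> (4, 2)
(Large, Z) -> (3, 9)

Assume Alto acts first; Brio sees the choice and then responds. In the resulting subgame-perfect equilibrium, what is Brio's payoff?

Backward induction with Alto moving first.
- Small → Brio plays Z (best of 0, 0, 4); Alto gets 6.
- Medium → Brio plays Z (best of 7, 8, 9); Alto gets 8.
- Large → Brio plays Z (best of 8, 2, 9); Alto gets 3.
Among 6, 8, 3, the best is 8 at Medium. Subgame-perfect outcome: (Medium, Z) with payoffs (8, 9).

9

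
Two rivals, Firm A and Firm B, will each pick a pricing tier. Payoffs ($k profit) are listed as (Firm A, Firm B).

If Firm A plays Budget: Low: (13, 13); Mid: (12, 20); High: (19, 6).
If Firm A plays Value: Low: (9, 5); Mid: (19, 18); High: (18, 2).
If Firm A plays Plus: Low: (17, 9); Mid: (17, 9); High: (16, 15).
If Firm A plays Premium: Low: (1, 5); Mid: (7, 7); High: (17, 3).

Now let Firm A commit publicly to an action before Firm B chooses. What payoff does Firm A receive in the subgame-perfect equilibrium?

Work backward from Firm B's decision.
- Budget: Firm B compares 13, 20, 6 and picks Mid; Firm A would get 12.
- Value: Firm B compares 5, 18, 2 and picks Mid; Firm A would get 19.
- Plus: Firm B compares 9, 9, 15 and picks High; Firm A would get 16.
- Premium: Firm B compares 5, 7, 3 and picks Mid; Firm A would get 7.
Maximizing over 12, 19, 16, 7, Firm A chooses Value. Subgame-perfect outcome: (Value, Mid) with payoffs (19, 18).

19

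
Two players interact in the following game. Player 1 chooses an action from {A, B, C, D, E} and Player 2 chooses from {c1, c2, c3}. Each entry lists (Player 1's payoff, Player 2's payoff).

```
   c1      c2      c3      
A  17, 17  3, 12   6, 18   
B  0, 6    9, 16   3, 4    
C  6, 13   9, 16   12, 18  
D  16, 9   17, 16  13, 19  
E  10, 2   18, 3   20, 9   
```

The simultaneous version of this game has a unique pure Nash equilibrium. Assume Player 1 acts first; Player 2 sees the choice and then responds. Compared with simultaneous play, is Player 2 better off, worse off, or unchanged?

Work backward from Player 2's decision.
- A: BR = c3, leader payoff 6.
- B: BR = c2, leader payoff 9.
- C: BR = c3, leader payoff 12.
- D: BR = c3, leader payoff 13.
- E: BR = c3, leader payoff 20.
Maximizing over 6, 9, 12, 13, 20, Player 1 chooses E. Subgame-perfect outcome: (E, c3) with payoffs (20, 9).
Now find the simultaneous Nash equilibrium.
Player 1's best replies: c1→A; c2→E; c3→E.
Player 2's best replies: A→c3; B→c2; C→c3; D→c3; E→c3.
The unique mutual best reply is (E, c3), giving (20, 9).
Player 2 earns 9 sequentially versus 9 at the Nash outcome: unchanged.

unchanged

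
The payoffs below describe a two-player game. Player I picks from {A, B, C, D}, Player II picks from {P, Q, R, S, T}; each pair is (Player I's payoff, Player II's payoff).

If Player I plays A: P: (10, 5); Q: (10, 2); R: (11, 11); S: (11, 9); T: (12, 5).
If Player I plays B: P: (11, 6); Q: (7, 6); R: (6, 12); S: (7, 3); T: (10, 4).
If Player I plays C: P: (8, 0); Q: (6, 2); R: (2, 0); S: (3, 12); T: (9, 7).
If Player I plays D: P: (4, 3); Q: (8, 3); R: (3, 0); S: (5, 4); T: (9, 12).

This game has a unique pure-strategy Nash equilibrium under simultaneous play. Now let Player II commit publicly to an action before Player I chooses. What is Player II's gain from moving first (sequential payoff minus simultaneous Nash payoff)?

Work backward from Player I's decision.
- P: Player I compares 10, 11, 8, 4 and picks B; Player II would get 6.
- Q: Player I compares 10, 7, 6, 8 and picks A; Player II would get 2.
- R: Player I compares 11, 6, 2, 3 and picks A; Player II would get 11.
- S: Player I compares 11, 7, 3, 5 and picks A; Player II would get 9.
- T: Player I compares 12, 10, 9, 9 and picks A; Player II would get 5.
Maximizing over 6, 2, 11, 9, 5, Player II chooses R. Subgame-perfect outcome: (A, R) with payoffs (11, 11).
Under simultaneous play:
Player I's best replies: P→B; Q→A; R→A; S→A; T→A.
Player II's best replies: A→R; B→R; C→S; D→T.
The unique mutual best reply is (A, R), giving (11, 11).
Player II's commitment gain: 11 − 11 = 0.

0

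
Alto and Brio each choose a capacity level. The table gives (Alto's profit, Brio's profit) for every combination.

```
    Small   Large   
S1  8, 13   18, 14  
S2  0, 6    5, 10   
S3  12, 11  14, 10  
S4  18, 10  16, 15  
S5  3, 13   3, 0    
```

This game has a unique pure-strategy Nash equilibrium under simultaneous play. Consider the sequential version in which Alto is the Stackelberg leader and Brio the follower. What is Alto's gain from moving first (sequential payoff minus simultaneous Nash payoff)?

0

Backward induction with Alto moving first.
- S1: Brio compares 13, 14 and picks Large; Alto would get 18.
- S2: Brio compares 6, 10 and picks Large; Alto would get 5.
- S3: Brio compares 11, 10 and picks Small; Alto would get 12.
- S4: Brio compares 10, 15 and picks Large; Alto would get 16.
- S5: Brio compares 13, 0 and picks Small; Alto would get 3.
Alto's induced payoffs are 18, 5, 12, 16, 3, so Alto commits to S1. Subgame-perfect outcome: (S1, Large) with payoffs (18, 14).
For the simultaneous game, intersect best replies.
Alto's best replies: Small→S4; Large→S1.
Brio's best replies: S1→Large; S2→Large; S3→Small; S4→Large; S5→Small.
The unique mutual best reply is (S1, Large), giving (18, 14).
Alto's commitment gain: 18 − 18 = 0.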